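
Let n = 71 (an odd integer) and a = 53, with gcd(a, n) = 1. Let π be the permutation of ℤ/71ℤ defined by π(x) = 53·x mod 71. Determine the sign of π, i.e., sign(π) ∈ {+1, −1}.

-1

Start at x=64: 64 → 55 → 4 → 70 → 18 → 31 → 10 → … (one orbit).
Decompose π into cycles: lengths [70, 1] (2 cycles, including the fixed point 0).
2 cycles on 71: each ℓ→(−1)^(ℓ−1), product (−1)^69 = -1.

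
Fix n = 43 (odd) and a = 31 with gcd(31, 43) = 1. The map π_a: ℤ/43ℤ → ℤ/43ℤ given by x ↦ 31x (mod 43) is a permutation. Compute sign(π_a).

Orbit of 11 under x↦31x: [11, 40, 36, 41, 24, 13, 16]… (length divides ord_43(31)).
Decompose π into cycles: lengths [21, 21, 1] (3 cycles, including the fixed point 0).
With 3 cycles on 43 points, sign = (−1)^{43−3} = +1.

+1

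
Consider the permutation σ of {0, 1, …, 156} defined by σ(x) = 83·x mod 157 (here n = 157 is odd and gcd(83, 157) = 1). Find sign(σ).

Start at x=146: 146 → 29 → 52 → 77 → 111 → 107 → 89 → … (one orbit).
Decompose π into cycles: lengths [156, 1] (2 cycles, including the fixed point 0).
With 2 cycles on 157 points, sign = (−1)^{157−2} = -1.
Zolotarev: (83|157) = -1, matching the cycle-count sign.

-1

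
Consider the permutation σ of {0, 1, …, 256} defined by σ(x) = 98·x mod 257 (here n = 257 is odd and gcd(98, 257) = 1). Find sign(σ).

+1

Orbit of 158 under x↦98x: [158, 64, 104, 169, 114, 121, 36]… (length divides ord_257(98)).
Cycle lengths of π_98 on ℤ/257ℤ: [128, 128, 1]; 3 cycles in total.
Σ(ℓ_i−1) = 257−3 = 254; sign = (−1)^254 = +1.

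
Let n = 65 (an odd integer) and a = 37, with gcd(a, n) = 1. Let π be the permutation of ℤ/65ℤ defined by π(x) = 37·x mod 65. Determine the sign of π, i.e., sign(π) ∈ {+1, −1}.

Trace 7: π^k(7) = [7, 64, 28, 61, 47, 49, 58] for k=0..6.
π_37 has 7 disjoint cycles with lengths [12, 12, 12, 12, 12, 4, 1] on {0,…,64}.
sign(π) = (−1)^{n − #cycles} = (−1)^{65−7} = (−1)^58 = +1.
Via Zolotarev, sign(π_{37}) = (37|65) = +1.

+1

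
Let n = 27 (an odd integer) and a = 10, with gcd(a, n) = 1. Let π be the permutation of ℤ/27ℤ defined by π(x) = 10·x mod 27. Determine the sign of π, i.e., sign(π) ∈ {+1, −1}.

+1

Orbit of 1 under x↦10x: [1, 10, 19]… (length divides ord_27(10)).
Decompose π into cycles: lengths [3, 3, 3, 3, 3, 3, 1, 1, 1, 1, 1, 1, 1, 1, 1] (15 cycles, including the fixed point 0).
sign(π) = (−1)^{n − #cycles} = (−1)^{27−15} = (−1)^12 = +1.
The Jacobi symbol (10|27) = +1 (Zolotarev) agrees.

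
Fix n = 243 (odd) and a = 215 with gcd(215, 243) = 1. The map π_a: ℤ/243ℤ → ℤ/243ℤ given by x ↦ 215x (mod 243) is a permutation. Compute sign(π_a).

-1

Start at x=80: 80 → 190 → 26 → 1 → 215 → 55 → 161 → … (one orbit).
Decompose π into cycles: lengths [18, 18, 18, 18, 18, 18, 18, 18, 18, 6, 6, 6, 6, 6, 6, 6, 6, 6, 2, 2, 2, 2, 2, 2, 2, 2, 2, 2, 2, 2, 2, 1] (32 cycles, including the fixed point 0).
With 32 cycles on 243 points, sign = (−1)^{243−32} = -1.
Zolotarev: (215|243) = -1, matching the cycle-count sign.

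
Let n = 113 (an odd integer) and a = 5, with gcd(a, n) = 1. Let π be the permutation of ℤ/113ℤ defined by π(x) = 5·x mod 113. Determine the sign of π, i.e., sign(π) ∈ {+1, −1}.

Start at x=29: 29 → 32 → 47 → 9 → 45 → 112 → 108 → … (one orbit).
Cycle type of π: 112 + 1; total 2 cycles.
sign(π) = (−1)^{n − #cycles} = (−1)^{113−2} = (−1)^111 = -1.
(5|113)_J = -1 (Zolotarev's lemma cross-check).

-1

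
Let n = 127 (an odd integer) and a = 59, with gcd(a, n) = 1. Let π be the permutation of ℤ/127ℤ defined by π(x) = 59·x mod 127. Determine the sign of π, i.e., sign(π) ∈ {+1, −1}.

Trace 37: π^k(37) = [37, 24, 19, 105, 99, 126, 68] for k=0..6.
Cycle lengths of π_59 on ℤ/127ℤ: [18, 18, 18, 18, 18, 18, 18, 1]; 8 cycles in total.
127 − 8 = 119 transpositions; sign(π) = (−1)^119 = -1.

-1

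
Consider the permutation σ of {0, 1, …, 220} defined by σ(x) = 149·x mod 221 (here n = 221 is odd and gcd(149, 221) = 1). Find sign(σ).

Orbit of 186 under x↦149x: [186, 89, 1, 149, 101, 21, 35]… (length divides ord_221(149)).
Decompose π into cycles: lengths [12, 12, 12, 12, 12, 12, 12, 12, 12, 12, 12, 12, 12, 12, 12, 12, 12, 4, 4, 4, 4, 1] (22 cycles, including the fixed point 0).
221 − 22 = 199 transpositions; sign(π) = (−1)^199 = -1.
The Jacobi symbol (149|221) = -1 (Zolotarev) agrees.

-1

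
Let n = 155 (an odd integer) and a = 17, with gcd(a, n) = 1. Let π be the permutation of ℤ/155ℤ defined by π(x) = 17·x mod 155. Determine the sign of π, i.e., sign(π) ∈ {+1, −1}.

+1

Start at x=76: 76 → 52 → 109 → 148 → 36 → 147 → 19 → … (one orbit).
The orbit structure of x ↦ 17x mod 155: 5 orbits of sizes [60, 60, 30, 4, 1].
sign(π) = (−1)^{n − #cycles} = (−1)^{155−5} = (−1)^150 = +1.
Zolotarev: (17|155) = +1, matching the cycle-count sign.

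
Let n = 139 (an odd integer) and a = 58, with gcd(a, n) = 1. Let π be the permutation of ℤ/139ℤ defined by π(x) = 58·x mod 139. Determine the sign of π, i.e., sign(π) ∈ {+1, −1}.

-1

Trace 13: π^k(13) = [13, 59, 86, 123, 45, 108, 9] for k=0..6.
π_58 has 2 disjoint cycles with lengths [138, 1] on {0,…,138}.
sign(π) = (−1)^{n − #cycles} = (−1)^{139−2} = (−1)^137 = -1.
Zolotarev: (58|139) = -1, matching the cycle-count sign.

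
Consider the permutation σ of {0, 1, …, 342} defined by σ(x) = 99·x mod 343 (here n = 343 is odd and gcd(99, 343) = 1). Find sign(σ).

Start at x=50: 50 → 148 → 246 → 1 → 99 → 197 → 295 → 50 (one orbit).
Decompose π into cycles: lengths [7, 7, 7, 7, 7, 7, 7, 7, 7, 7, 7, 7, 7, 7, 7, 7, 7, 7, 7, 7, 7, 7, 7, 7, 7, 7, 7, 7, 7, 7, 7, 7, 7, 7, 7, 7, 7, 7, 7, 7, 7, 7, 1, 1, 1, 1, 1, 1, 1, 1, 1, 1, 1, 1, 1, 1, 1, 1, 1, 1, 1, 1, 1, 1, 1, 1, 1, 1, 1, 1, 1, 1, 1, 1, 1, 1, 1, 1, 1, 1, 1, 1, 1, 1, 1, 1, 1, 1, 1, 1, 1] (91 cycles, including the fixed point 0).
With 91 cycles on 343 points, sign = (−1)^{343−91} = +1.
Via Zolotarev, sign(π_{99}) = (99|343) = +1.

+1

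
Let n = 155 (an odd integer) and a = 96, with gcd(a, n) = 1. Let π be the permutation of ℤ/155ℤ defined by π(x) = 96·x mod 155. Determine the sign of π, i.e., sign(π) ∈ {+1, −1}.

-1

Start at x=91: 91 → 56 → 106 → 101 → 86 → 41 → 61 → … (one orbit).
Cycle lengths of π_96 on ℤ/155ℤ: [30, 30, 30, 30, 30, 1, 1, 1, 1, 1]; 10 cycles in total.
155 − 10 = 145 transpositions; sign(π) = (−1)^145 = -1.
The Jacobi symbol (96|155) = -1 (Zolotarev) agrees.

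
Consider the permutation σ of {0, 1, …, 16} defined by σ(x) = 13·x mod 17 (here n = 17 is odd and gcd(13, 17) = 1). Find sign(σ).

+1

Start at x=16: 16 → 4 → 1 → 13 → 16 (one orbit).
Cycle lengths of π_13 on ℤ/17ℤ: [4, 4, 4, 4, 1]; 5 cycles in total.
With 5 cycles on 17 points, sign = (−1)^{17−5} = +1.
Via Zolotarev, sign(π_{13}) = (13|17) = +1.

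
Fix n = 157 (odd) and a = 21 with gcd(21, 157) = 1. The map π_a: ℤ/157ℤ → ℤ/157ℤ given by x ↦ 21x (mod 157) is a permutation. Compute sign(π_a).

Trace 105: π^k(105) = [105, 7, 147, 104, 143, 20, 106] for k=0..6.
π_21 has 2 disjoint cycles with lengths [156, 1] on {0,…,156}.
n − c = 157 − 2 = 155; sign = (−1)^155 = -1.
Zolotarev: (21|157) = -1, matching the cycle-count sign.

-1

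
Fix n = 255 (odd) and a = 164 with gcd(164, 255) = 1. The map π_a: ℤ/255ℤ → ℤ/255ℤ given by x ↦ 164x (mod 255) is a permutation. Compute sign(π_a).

Trace 166: π^k(166) = [166, 194, 196, 14, 1, 164, 121] for k=0..6.
23 cycles of lengths [16, 16, 16, 16, 16, 16, 16, 16, 16, 16, 16, 16, 16, 16, 16, 2, 2, 2, 2, 2, 2, 2, 1].
With 23 cycles on 255 points, sign = (−1)^{255−23} = +1.
(164|255)_J = +1 (Zolotarev's lemma cross-check).

+1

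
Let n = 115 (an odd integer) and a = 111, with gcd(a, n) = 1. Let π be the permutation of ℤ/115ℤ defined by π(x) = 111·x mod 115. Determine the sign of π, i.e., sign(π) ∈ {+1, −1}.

-1

Trace 6: π^k(6) = [6, 91, 96, 76, 41, 66, 81] for k=0..6.
π_111 has 10 disjoint cycles with lengths [22, 22, 22, 22, 22, 1, 1, 1, 1, 1] on {0,…,114}.
115 − 10 = 105 transpositions; sign(π) = (−1)^105 = -1.
Via Zolotarev, sign(π_{111}) = (111|115) = -1.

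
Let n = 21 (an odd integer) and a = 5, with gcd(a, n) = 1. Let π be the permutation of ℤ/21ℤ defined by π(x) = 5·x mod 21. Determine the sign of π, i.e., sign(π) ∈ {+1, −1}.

Orbit of 1 under x↦5x: [1, 5, 4, 20, 16, 17]… (length divides ord_21(5)).
The orbit structure of x ↦ 5x mod 21: 5 orbits of sizes [6, 6, 6, 2, 1].
n − c = 21 − 5 = 16; sign = (−1)^16 = +1.

+1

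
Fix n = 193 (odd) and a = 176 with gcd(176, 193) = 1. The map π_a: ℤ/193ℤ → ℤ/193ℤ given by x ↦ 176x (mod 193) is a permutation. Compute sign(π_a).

Orbit of 71 under x↦176x: [71, 144, 61, 121, 66, 36, 160]… (length divides ord_193(176)).
Decompose π into cycles: lengths [192, 1] (2 cycles, including the fixed point 0).
sign(π) = (−1)^{n − #cycles} = (−1)^{193−2} = (−1)^191 = -1.
The Jacobi symbol (176|193) = -1 (Zolotarev) agrees.

-1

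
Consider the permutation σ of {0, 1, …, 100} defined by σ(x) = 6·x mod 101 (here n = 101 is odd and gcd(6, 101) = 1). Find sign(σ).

Start at x=95: 95 → 65 → 87 → 17 → 1 → 6 → 36 → … (one orbit).
Cycle type of π: 10×10 + 1; total 11 cycles.
101 − 11 = 90 transpositions; sign(π) = (−1)^90 = +1.
Zolotarev: (6|101) = +1, matching the cycle-count sign.

+1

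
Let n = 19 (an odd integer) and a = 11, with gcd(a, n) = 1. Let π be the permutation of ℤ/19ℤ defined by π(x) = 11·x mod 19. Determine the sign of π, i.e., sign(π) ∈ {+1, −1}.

+1

Start at x=1: 1 → 11 → 7 → 1 (one orbit).
The orbit structure of x ↦ 11x mod 19: 7 orbits of sizes [3, 3, 3, 3, 3, 3, 1].
n − c = 19 − 7 = 12; sign = (−1)^12 = +1.
Zolotarev: (11|19) = +1, matching the cycle-count sign.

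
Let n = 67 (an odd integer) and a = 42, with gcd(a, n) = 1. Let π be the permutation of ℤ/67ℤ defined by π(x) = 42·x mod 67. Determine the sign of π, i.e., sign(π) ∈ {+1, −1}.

Orbit of 25 under x↦42x: [25, 45, 14, 52, 40, 5, 9]… (length divides ord_67(42)).
π_42 has 4 disjoint cycles with lengths [22, 22, 22, 1] on {0,…,66}.
4 cycles on 67: each ℓ→(−1)^(ℓ−1), product (−1)^63 = -1.

-1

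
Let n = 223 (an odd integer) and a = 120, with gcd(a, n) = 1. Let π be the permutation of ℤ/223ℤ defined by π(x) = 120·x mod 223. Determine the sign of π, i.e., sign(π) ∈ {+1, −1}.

Start at x=66: 66 → 115 → 197 → 2 → 17 → 33 → 169 → … (one orbit).
7 cycles of lengths [37, 37, 37, 37, 37, 37, 1].
n − c = 223 − 7 = 216; sign = (−1)^216 = +1.
Check: (120/223) = +1 by Zolotarev.

+1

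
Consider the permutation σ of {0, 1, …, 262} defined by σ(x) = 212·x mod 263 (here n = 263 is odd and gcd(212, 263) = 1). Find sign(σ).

-1

Trace 79: π^k(79) = [79, 179, 76, 69, 163, 103, 7] for k=0..6.
Decompose π into cycles: lengths [262, 1] (2 cycles, including the fixed point 0).
Σ(ℓ_i−1) = 263−2 = 261; sign = (−1)^261 = -1.
The Jacobi symbol (212|263) = -1 (Zolotarev) agrees.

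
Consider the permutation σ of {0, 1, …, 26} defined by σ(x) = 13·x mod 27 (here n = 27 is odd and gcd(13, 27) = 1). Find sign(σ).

Orbit of 16 under x↦13x: [16, 19, 4, 25, 1, 13, 7]… (length divides ord_27(13)).
Cycle type of π: 9×2 + 3×2 + 1×3; total 7 cycles.
n − c = 27 − 7 = 20; sign = (−1)^20 = +1.
(13|27)_J = +1 (Zolotarev's lemma cross-check).

+1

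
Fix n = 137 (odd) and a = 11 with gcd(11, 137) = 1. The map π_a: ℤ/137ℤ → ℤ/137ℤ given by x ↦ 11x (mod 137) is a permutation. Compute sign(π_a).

+1

Trace 68: π^k(68) = [68, 63, 8, 88, 9, 99, 130] for k=0..6.
Cycle lengths of π_11 on ℤ/137ℤ: [68, 68, 1]; 3 cycles in total.
With 3 cycles on 137 points, sign = (−1)^{137−3} = +1.
Via Zolotarev, sign(π_{11}) = (11|137) = +1.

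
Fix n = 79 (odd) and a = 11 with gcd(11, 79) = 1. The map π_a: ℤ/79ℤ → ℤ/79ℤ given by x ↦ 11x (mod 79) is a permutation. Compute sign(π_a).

Start at x=2: 2 → 22 → 5 → 55 → 52 → 19 → 51 → … (one orbit).
Cycle lengths of π_11 on ℤ/79ℤ: [39, 39, 1]; 3 cycles in total.
Σ(ℓ_i−1) = 79−3 = 76; sign = (−1)^76 = +1.

+1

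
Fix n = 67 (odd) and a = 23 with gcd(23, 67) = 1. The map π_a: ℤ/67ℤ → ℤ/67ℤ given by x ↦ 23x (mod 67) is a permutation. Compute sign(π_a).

+1

Trace 15: π^k(15) = [15, 10, 29, 64, 65, 21, 14] for k=0..6.
π_23 has 3 disjoint cycles with lengths [33, 33, 1] on {0,…,66}.
Σ(ℓ_i−1) = 67−3 = 64; sign = (−1)^64 = +1.
The Jacobi symbol (23|67) = +1 (Zolotarev) agrees.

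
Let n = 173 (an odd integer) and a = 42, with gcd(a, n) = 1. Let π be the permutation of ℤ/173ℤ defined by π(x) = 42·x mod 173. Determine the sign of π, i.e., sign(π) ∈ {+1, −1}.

-1

Trace 161: π^k(161) = [161, 15, 111, 164, 141, 40, 123] for k=0..6.
Decompose π into cycles: lengths [172, 1] (2 cycles, including the fixed point 0).
2 cycles on 173: each ℓ→(−1)^(ℓ−1), product (−1)^171 = -1.
Zolotarev: (42|173) = -1, matching the cycle-count sign.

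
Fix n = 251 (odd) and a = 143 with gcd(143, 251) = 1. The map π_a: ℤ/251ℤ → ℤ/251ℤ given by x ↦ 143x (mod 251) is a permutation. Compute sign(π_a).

-1

Trace 19: π^k(19) = [19, 207, 234, 79, 2, 35, 236] for k=0..6.
2 cycles of lengths [250, 1].
With 2 cycles on 251 points, sign = (−1)^{251−2} = -1.
Zolotarev: (143|251) = -1, matching the cycle-count sign.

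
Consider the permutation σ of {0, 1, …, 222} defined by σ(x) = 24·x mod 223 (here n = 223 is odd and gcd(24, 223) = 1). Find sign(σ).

Start at x=218: 218 → 103 → 19 → 10 → 17 → 185 → 203 → … (one orbit).
π_24 has 2 disjoint cycles with lengths [222, 1] on {0,…,222}.
223 − 2 = 221 transpositions; sign(π) = (−1)^221 = -1.
Zolotarev: (24|223) = -1, matching the cycle-count sign.

-1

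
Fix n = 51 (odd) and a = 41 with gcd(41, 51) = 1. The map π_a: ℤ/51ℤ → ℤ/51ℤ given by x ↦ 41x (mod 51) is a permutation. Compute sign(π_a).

Trace 20: π^k(20) = [20, 4, 11, 43, 29, 16, 44] for k=0..6.
The orbit structure of x ↦ 41x mod 51: 5 orbits of sizes [16, 16, 16, 2, 1].
Σ(ℓ_i−1) = 51−5 = 46; sign = (−1)^46 = +1.

+1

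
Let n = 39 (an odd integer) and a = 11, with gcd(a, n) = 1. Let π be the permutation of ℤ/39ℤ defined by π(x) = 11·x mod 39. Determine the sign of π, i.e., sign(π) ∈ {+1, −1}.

Start at x=16: 16 → 20 → 25 → 2 → 22 → 8 → 10 → … (one orbit).
5 cycles of lengths [12, 12, 12, 2, 1].
Σ(ℓ_i−1) = 39−5 = 34; sign = (−1)^34 = +1.

+1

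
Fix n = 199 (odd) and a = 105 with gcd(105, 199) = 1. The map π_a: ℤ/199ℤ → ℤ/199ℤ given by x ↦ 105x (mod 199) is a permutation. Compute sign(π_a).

-1

Trace 150: π^k(150) = [150, 29, 60, 131, 24, 132, 129] for k=0..6.
The orbit structure of x ↦ 105x mod 199: 2 orbits of sizes [198, 1].
2 cycles on 199: each ℓ→(−1)^(ℓ−1), product (−1)^197 = -1.
Check: (105/199) = -1 by Zolotarev.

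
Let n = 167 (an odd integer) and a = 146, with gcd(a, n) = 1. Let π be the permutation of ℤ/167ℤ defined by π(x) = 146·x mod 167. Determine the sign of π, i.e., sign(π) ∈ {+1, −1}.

Start at x=89: 89 → 135 → 4 → 83 → 94 → 30 → 38 → … (one orbit).
Cycle lengths of π_146 on ℤ/167ℤ: [166, 1]; 2 cycles in total.
167 − 2 = 165 transpositions; sign(π) = (−1)^165 = -1.
Via Zolotarev, sign(π_{146}) = (146|167) = -1.

-1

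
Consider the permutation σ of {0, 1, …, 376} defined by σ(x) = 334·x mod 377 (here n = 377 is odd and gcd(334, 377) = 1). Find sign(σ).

-1

Trace 107: π^k(107) = [107, 300, 295, 133, 313, 113, 42] for k=0..6.
Decompose π into cycles: lengths [84, 84, 84, 84, 28, 3, 3, 3, 3, 1] (10 cycles, including the fixed point 0).
sign(π) = (−1)^{n − #cycles} = (−1)^{377−10} = (−1)^367 = -1.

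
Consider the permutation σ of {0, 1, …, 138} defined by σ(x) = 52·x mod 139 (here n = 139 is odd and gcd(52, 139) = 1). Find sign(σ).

Trace 36: π^k(36) = [36, 65, 44, 64, 131, 1, 52] for k=0..6.
π_52 has 7 disjoint cycles with lengths [23, 23, 23, 23, 23, 23, 1] on {0,…,138}.
139 − 7 = 132 transpositions; sign(π) = (−1)^132 = +1.
(52|139)_J = +1 (Zolotarev's lemma cross-check).

+1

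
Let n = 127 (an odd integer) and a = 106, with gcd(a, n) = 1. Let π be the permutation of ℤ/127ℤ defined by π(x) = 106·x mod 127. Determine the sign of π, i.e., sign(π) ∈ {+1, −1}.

Orbit of 51 under x↦106x: [51, 72, 12, 2, 85, 120, 20]… (length divides ord_127(106)).
Cycle lengths of π_106 on ℤ/127ℤ: [126, 1]; 2 cycles in total.
sign(π) = (−1)^{n − #cycles} = (−1)^{127−2} = (−1)^125 = -1.

-1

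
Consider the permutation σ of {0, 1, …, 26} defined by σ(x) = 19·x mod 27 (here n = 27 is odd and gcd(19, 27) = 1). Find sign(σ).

+1

Trace 19: π^k(19) = [19, 10, 1] for k=0..2.
Decompose π into cycles: lengths [3, 3, 3, 3, 3, 3, 1, 1, 1, 1, 1, 1, 1, 1, 1] (15 cycles, including the fixed point 0).
sign(π) = (−1)^{n − #cycles} = (−1)^{27−15} = (−1)^12 = +1.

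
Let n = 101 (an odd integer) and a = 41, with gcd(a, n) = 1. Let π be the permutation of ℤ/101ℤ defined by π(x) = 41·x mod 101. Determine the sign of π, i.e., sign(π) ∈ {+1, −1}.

-1

Trace 10: π^k(10) = [10, 6, 44, 87, 32, 100, 60] for k=0..6.
The orbit structure of x ↦ 41x mod 101: 6 orbits of sizes [20, 20, 20, 20, 20, 1].
Σ(ℓ_i−1) = 101−6 = 95; sign = (−1)^95 = -1.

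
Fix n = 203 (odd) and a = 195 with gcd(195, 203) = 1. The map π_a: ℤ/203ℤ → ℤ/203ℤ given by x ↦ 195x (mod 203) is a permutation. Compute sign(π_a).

+1

Start at x=55: 55 → 169 → 69 → 57 → 153 → 197 → 48 → … (one orbit).
π_195 has 11 disjoint cycles with lengths [28, 28, 28, 28, 28, 28, 28, 2, 2, 2, 1] on {0,…,202}.
Σ(ℓ_i−1) = 203−11 = 192; sign = (−1)^192 = +1.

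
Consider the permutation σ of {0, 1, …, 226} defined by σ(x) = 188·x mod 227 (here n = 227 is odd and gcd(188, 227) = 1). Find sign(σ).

+1

Trace 70: π^k(70) = [70, 221, 7, 181, 205, 177, 134] for k=0..6.
Cycle type of π: 113×2 + 1; total 3 cycles.
Σ(ℓ_i−1) = 227−3 = 224; sign = (−1)^224 = +1.
(188|227)_J = +1 (Zolotarev's lemma cross-check).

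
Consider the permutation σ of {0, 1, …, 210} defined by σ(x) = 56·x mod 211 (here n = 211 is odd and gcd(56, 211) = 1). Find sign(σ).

Trace 71: π^k(71) = [71, 178, 51, 113, 209, 99, 58] for k=0..6.
The orbit structure of x ↦ 56x mod 211: 3 orbits of sizes [105, 105, 1].
Σ(ℓ_i−1) = 211−3 = 208; sign = (−1)^208 = +1.

+1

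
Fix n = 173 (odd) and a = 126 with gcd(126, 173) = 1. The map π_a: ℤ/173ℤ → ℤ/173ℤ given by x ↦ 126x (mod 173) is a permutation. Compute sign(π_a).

+1

Trace 60: π^k(60) = [60, 121, 22, 4, 158, 13, 81] for k=0..6.
3 cycles of lengths [86, 86, 1].
Σ(ℓ_i−1) = 173−3 = 170; sign = (−1)^170 = +1.
The Jacobi symbol (126|173) = +1 (Zolotarev) agrees.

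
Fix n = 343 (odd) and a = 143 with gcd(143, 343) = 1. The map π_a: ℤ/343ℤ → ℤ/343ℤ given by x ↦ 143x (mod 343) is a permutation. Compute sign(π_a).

Orbit of 103 under x↦143x: [103, 323, 227, 219, 104, 123, 96]… (length divides ord_343(143)).
Cycle type of π: 294 + 42 + 6 + 1; total 4 cycles.
With 4 cycles on 343 points, sign = (−1)^{343−4} = -1.
Check: (143/343) = -1 by Zolotarev.

-1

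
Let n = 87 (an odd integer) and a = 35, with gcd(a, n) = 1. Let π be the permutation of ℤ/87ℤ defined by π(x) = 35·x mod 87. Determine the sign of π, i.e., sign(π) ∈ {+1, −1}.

Orbit of 7 under x↦35x: [7, 71, 49, 62, 82, 86, 52]… (length divides ord_87(35)).
8 cycles of lengths [14, 14, 14, 14, 14, 14, 2, 1].
With 8 cycles on 87 points, sign = (−1)^{87−8} = -1.

-1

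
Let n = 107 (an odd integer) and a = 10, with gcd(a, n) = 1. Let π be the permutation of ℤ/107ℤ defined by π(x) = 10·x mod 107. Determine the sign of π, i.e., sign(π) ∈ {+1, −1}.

Start at x=19: 19 → 83 → 81 → 61 → 75 → 1 → 10 → … (one orbit).
3 cycles of lengths [53, 53, 1].
n − c = 107 − 3 = 104; sign = (−1)^104 = +1.

+1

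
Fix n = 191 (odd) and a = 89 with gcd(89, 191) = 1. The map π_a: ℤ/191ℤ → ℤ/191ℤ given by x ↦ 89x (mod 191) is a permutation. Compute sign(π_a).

Trace 118: π^k(118) = [118, 188, 115, 112, 36, 148, 184] for k=0..6.
Cycle lengths of π_89 on ℤ/191ℤ: [190, 1]; 2 cycles in total.
With 2 cycles on 191 points, sign = (−1)^{191−2} = -1.

-1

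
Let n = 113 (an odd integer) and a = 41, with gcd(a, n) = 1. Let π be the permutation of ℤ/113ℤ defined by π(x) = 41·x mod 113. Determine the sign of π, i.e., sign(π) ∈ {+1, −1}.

Start at x=81: 81 → 44 → 109 → 62 → 56 → 36 → 7 → … (one orbit).
Cycle lengths of π_41 on ℤ/113ℤ: [56, 56, 1]; 3 cycles in total.
113 − 3 = 110 transpositions; sign(π) = (−1)^110 = +1.
Via Zolotarev, sign(π_{41}) = (41|113) = +1.

+1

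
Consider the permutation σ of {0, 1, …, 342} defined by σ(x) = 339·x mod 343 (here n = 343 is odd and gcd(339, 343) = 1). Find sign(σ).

Start at x=55: 55 → 123 → 194 → 253 → 17 → 275 → 272 → … (one orbit).
Cycle type of π: 294 + 42 + 6 + 1; total 4 cycles.
sign(π) = (−1)^{n − #cycles} = (−1)^{343−4} = (−1)^339 = -1.

-1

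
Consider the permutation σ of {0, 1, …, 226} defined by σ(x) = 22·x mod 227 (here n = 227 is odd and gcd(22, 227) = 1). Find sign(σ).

-1

Trace 44: π^k(44) = [44, 60, 185, 211, 102, 201, 109] for k=0..6.
Cycle type of π: 226 + 1; total 2 cycles.
sign(π) = (−1)^{n − #cycles} = (−1)^{227−2} = (−1)^225 = -1.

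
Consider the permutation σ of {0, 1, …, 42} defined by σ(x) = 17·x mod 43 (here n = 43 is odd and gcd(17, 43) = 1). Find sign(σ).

+1

Orbit of 21 under x↦17x: [21, 13, 6, 16, 14, 23, 4]… (length divides ord_43(17)).
The orbit structure of x ↦ 17x mod 43: 3 orbits of sizes [21, 21, 1].
Σ(ℓ_i−1) = 43−3 = 40; sign = (−1)^40 = +1.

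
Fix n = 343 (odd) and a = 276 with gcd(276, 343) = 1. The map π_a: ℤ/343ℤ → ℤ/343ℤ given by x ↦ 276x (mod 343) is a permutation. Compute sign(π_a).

-1

Start at x=30: 30 → 48 → 214 → 68 → 246 → 325 → 177 → … (one orbit).
The orbit structure of x ↦ 276x mod 343: 16 orbits of sizes [42, 42, 42, 42, 42, 42, 42, 6, 6, 6, 6, 6, 6, 6, 6, 1].
With 16 cycles on 343 points, sign = (−1)^{343−16} = -1.
Via Zolotarev, sign(π_{276}) = (276|343) = -1.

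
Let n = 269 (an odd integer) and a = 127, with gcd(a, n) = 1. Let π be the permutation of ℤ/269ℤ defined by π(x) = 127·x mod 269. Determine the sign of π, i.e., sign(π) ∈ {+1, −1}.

+1

Start at x=260: 260 → 202 → 99 → 199 → 256 → 232 → 143 → … (one orbit).
π_127 has 3 disjoint cycles with lengths [134, 134, 1] on {0,…,268}.
3 cycles on 269: each ℓ→(−1)^(ℓ−1), product (−1)^266 = +1.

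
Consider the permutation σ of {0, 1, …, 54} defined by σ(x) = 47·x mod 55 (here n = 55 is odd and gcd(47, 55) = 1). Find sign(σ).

-1

Start at x=53: 53 → 16 → 37 → 34 → 3 → 31 → 27 → … (one orbit).
The orbit structure of x ↦ 47x mod 55: 6 orbits of sizes [20, 20, 5, 5, 4, 1].
n − c = 55 − 6 = 49; sign = (−1)^49 = -1.
The Jacobi symbol (47|55) = -1 (Zolotarev) agrees.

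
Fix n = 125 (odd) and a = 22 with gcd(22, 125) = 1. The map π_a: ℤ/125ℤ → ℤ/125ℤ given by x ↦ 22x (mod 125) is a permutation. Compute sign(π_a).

-1

Orbit of 116 under x↦22x: [116, 52, 19, 43, 71, 62, 114]… (length divides ord_125(22)).
4 cycles of lengths [100, 20, 4, 1].
n − c = 125 − 4 = 121; sign = (−1)^121 = -1.
Check: (22/125) = -1 by Zolotarev.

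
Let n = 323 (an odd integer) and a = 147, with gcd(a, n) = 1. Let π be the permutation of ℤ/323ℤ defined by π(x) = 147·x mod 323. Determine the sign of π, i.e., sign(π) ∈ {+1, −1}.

+1

Trace 116: π^k(116) = [116, 256, 164, 206, 243, 191, 299] for k=0..6.
The orbit structure of x ↦ 147x mod 323: 5 orbits of sizes [144, 144, 18, 16, 1].
sign(π) = (−1)^{n − #cycles} = (−1)^{323−5} = (−1)^318 = +1.
Zolotarev: (147|323) = +1, matching the cycle-count sign.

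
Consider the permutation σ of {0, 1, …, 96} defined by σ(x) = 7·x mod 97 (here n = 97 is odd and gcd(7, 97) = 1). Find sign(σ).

-1

Orbit of 96 under x↦7x: [96, 90, 48, 45, 24, 71, 12]… (length divides ord_97(7)).
2 cycles of lengths [96, 1].
Σ(ℓ_i−1) = 97−2 = 95; sign = (−1)^95 = -1.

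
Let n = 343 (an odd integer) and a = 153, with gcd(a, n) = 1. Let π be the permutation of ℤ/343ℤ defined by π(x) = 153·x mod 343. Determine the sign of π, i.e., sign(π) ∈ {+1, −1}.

-1

Trace 111: π^k(111) = [111, 176, 174, 211, 41, 99, 55] for k=0..6.
Cycle lengths of π_153 on ℤ/343ℤ: [98, 98, 98, 14, 14, 14, 2, 2, 2, 1]; 10 cycles in total.
sign(π) = (−1)^{n − #cycles} = (−1)^{343−10} = (−1)^333 = -1.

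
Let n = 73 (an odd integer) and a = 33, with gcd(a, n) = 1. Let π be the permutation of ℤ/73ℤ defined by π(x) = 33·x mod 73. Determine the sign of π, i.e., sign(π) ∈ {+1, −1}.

-1

Orbit of 31 under x↦33x: [31, 1, 33, 67, 21, 36, 20]… (length divides ord_73(33)).
Cycle type of π: 72 + 1; total 2 cycles.
Σ(ℓ_i−1) = 73−2 = 71; sign = (−1)^71 = -1.
(33|73)_J = -1 (Zolotarev's lemma cross-check).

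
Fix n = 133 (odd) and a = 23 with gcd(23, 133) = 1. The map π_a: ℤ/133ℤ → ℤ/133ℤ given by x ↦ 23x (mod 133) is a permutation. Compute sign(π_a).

Trace 9: π^k(9) = [9, 74, 106, 44, 81, 1, 23] for k=0..6.
Decompose π into cycles: lengths [9, 9, 9, 9, 9, 9, 9, 9, 9, 9, 9, 9, 9, 9, 3, 3, 1] (17 cycles, including the fixed point 0).
With 17 cycles on 133 points, sign = (−1)^{133−17} = +1.

+1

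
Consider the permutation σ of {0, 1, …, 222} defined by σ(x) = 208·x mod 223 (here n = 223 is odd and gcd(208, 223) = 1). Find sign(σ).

Trace 95: π^k(95) = [95, 136, 190, 49, 157, 98, 91] for k=0..6.
The orbit structure of x ↦ 208x mod 223: 4 orbits of sizes [74, 74, 74, 1].
4 cycles on 223: each ℓ→(−1)^(ℓ−1), product (−1)^219 = -1.
(208|223)_J = -1 (Zolotarev's lemma cross-check).

-1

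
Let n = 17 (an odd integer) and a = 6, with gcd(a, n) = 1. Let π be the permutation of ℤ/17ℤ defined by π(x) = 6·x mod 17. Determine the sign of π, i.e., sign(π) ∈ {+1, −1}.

Trace 14: π^k(14) = [14, 16, 11, 15, 5, 13, 10] for k=0..6.
2 cycles of lengths [16, 1].
Σ(ℓ_i−1) = 17−2 = 15; sign = (−1)^15 = -1.

-1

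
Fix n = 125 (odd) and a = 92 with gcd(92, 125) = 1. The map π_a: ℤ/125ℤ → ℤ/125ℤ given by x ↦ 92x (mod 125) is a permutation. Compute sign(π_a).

Trace 26: π^k(26) = [26, 17, 64, 13, 71, 32, 69] for k=0..6.
4 cycles of lengths [100, 20, 4, 1].
Σ(ℓ_i−1) = 125−4 = 121; sign = (−1)^121 = -1.

-1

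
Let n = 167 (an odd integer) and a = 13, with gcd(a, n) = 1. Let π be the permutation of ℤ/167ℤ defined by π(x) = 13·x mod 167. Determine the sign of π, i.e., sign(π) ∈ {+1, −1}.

-1

Trace 40: π^k(40) = [40, 19, 80, 38, 160, 76, 153] for k=0..6.
2 cycles of lengths [166, 1].
167 − 2 = 165 transpositions; sign(π) = (−1)^165 = -1.
Check: (13/167) = -1 by Zolotarev.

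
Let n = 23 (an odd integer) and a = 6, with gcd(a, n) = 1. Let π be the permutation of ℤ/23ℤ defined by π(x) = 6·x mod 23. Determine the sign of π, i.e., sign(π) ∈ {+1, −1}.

+1

Orbit of 9 under x↦6x: [9, 8, 2, 12, 3, 18, 16]… (length divides ord_23(6)).
Cycle type of π: 11×2 + 1; total 3 cycles.
23 − 3 = 20 transpositions; sign(π) = (−1)^20 = +1.
Check: (6/23) = +1 by Zolotarev.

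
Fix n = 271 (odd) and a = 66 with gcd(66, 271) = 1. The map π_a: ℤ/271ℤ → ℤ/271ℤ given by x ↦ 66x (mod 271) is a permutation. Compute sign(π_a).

Start at x=96: 96 → 103 → 23 → 163 → 189 → 8 → 257 → … (one orbit).
Cycle lengths of π_66 on ℤ/271ℤ: [270, 1]; 2 cycles in total.
2 cycles on 271: each ℓ→(−1)^(ℓ−1), product (−1)^269 = -1.
The Jacobi symbol (66|271) = -1 (Zolotarev) agrees.

-1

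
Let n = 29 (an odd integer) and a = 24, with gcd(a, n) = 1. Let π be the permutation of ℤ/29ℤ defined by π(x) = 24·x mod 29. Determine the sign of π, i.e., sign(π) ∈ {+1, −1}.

Orbit of 16 under x↦24x: [16, 7, 23, 1, 24, 25, 20]… (length divides ord_29(24)).
Cycle type of π: 7×4 + 1; total 5 cycles.
With 5 cycles on 29 points, sign = (−1)^{29−5} = +1.
Zolotarev: (24|29) = +1, matching the cycle-count sign.

+1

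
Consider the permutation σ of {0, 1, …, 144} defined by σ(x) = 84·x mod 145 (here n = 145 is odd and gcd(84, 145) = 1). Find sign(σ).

Orbit of 119 under x↦84x: [119, 136, 114, 6, 69, 141, 99]… (length divides ord_145(84)).
8 cycles of lengths [28, 28, 28, 28, 28, 2, 2, 1].
145 − 8 = 137 transpositions; sign(π) = (−1)^137 = -1.

-1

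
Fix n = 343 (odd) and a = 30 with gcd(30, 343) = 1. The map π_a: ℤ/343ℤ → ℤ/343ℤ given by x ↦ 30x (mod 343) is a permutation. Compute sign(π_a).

+1

Start at x=50: 50 → 128 → 67 → 295 → 275 → 18 → 197 → … (one orbit).
31 cycles of lengths [21, 21, 21, 21, 21, 21, 21, 21, 21, 21, 21, 21, 21, 21, 3, 3, 3, 3, 3, 3, 3, 3, 3, 3, 3, 3, 3, 3, 3, 3, 1].
With 31 cycles on 343 points, sign = (−1)^{343−31} = +1.
Via Zolotarev, sign(π_{30}) = (30|343) = +1.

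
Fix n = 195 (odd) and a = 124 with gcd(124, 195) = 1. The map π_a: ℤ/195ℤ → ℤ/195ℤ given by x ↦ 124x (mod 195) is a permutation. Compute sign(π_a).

Start at x=16: 16 → 34 → 121 → 184 → 1 → 124 → 166 → … (one orbit).
π_124 has 24 disjoint cycles with lengths [12, 12, 12, 12, 12, 12, 12, 12, 12, 12, 12, 12, 12, 12, 12, 2, 2, 2, 2, 2, 2, 1, 1, 1] on {0,…,194}.
195 − 24 = 171 transpositions; sign(π) = (−1)^171 = -1.

-1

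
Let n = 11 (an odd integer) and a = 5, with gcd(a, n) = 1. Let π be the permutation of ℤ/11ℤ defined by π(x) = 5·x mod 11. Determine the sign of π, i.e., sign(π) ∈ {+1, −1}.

+1

Start at x=9: 9 → 1 → 5 → 3 → 4 → 9 (one orbit).
Cycle type of π: 5×2 + 1; total 3 cycles.
3 cycles on 11: each ℓ→(−1)^(ℓ−1), product (−1)^8 = +1.
Zolotarev: (5|11) = +1, matching the cycle-count sign.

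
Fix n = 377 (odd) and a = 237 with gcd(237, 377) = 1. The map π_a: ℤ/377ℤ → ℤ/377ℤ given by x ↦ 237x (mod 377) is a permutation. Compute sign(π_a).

+1

Start at x=144: 144 → 198 → 178 → 339 → 42 → 152 → 209 → … (one orbit).
π_237 has 15 disjoint cycles with lengths [42, 42, 42, 42, 42, 42, 42, 42, 14, 14, 3, 3, 3, 3, 1] on {0,…,376}.
n − c = 377 − 15 = 362; sign = (−1)^362 = +1.
(237|377)_J = +1 (Zolotarev's lemma cross-check).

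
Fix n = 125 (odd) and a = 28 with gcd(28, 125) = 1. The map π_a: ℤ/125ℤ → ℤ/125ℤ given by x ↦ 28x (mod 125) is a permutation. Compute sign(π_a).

-1

Start at x=24: 24 → 47 → 66 → 98 → 119 → 82 → 46 → … (one orbit).
4 cycles of lengths [100, 20, 4, 1].
Σ(ℓ_i−1) = 125−4 = 121; sign = (−1)^121 = -1.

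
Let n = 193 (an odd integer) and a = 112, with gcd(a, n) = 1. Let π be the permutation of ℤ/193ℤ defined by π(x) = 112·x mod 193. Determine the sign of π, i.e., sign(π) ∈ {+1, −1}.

Orbit of 192 under x↦112x: [192, 81, 1, 112]… (length divides ord_193(112)).
49 cycles of lengths [4, 4, 4, 4, 4, 4, 4, 4, 4, 4, 4, 4, 4, 4, 4, 4, 4, 4, 4, 4, 4, 4, 4, 4, 4, 4, 4, 4, 4, 4, 4, 4, 4, 4, 4, 4, 4, 4, 4, 4, 4, 4, 4, 4, 4, 4, 4, 4, 1].
sign(π) = (−1)^{n − #cycles} = (−1)^{193−49} = (−1)^144 = +1.
(112|193)_J = +1 (Zolotarev's lemma cross-check).

+1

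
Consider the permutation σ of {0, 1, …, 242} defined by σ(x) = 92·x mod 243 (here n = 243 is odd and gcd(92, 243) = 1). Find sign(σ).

-1

Orbit of 107 under x↦92x: [107, 124, 230, 19, 47, 193, 17]… (length divides ord_243(92)).
6 cycles of lengths [162, 54, 18, 6, 2, 1].
With 6 cycles on 243 points, sign = (−1)^{243−6} = -1.
The Jacobi symbol (92|243) = -1 (Zolotarev) agrees.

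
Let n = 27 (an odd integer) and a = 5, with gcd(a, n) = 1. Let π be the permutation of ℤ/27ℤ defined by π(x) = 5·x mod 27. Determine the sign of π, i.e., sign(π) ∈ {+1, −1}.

-1

Trace 11: π^k(11) = [11, 1, 5, 25, 17, 4, 20] for k=0..6.
Cycle lengths of π_5 on ℤ/27ℤ: [18, 6, 2, 1]; 4 cycles in total.
27 − 4 = 23 transpositions; sign(π) = (−1)^23 = -1.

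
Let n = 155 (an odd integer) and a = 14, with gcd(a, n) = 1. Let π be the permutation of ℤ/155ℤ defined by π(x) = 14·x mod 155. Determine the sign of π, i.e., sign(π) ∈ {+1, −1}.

Start at x=134: 134 → 16 → 69 → 36 → 39 → 81 → 49 → … (one orbit).
Decompose π into cycles: lengths [30, 30, 30, 30, 15, 15, 2, 2, 1] (9 cycles, including the fixed point 0).
sign(π) = (−1)^{n − #cycles} = (−1)^{155−9} = (−1)^146 = +1.
Check: (14/155) = +1 by Zolotarev.

+1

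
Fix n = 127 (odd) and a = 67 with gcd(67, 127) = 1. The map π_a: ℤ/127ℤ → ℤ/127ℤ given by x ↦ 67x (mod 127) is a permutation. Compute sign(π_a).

Trace 59: π^k(59) = [59, 16, 56, 69, 51, 115, 85] for k=0..6.
π_67 has 2 disjoint cycles with lengths [126, 1] on {0,…,126}.
Σ(ℓ_i−1) = 127−2 = 125; sign = (−1)^125 = -1.

-1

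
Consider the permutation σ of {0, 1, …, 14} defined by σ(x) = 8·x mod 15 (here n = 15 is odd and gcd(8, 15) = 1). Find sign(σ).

Orbit of 2 under x↦8x: [2, 1, 8, 4]… (length divides ord_15(8)).
Cycle lengths of π_8 on ℤ/15ℤ: [4, 4, 4, 2, 1]; 5 cycles in total.
5 cycles on 15: each ℓ→(−1)^(ℓ−1), product (−1)^10 = +1.
Via Zolotarev, sign(π_{8}) = (8|15) = +1.

+1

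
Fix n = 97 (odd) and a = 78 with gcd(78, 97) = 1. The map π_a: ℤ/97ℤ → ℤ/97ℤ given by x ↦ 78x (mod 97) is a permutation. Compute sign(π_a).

Orbit of 18 under x↦78x: [18, 46, 96, 19, 27, 69, 47]… (length divides ord_97(78)).
Cycle type of π: 32×3 + 1; total 4 cycles.
n − c = 97 − 4 = 93; sign = (−1)^93 = -1.
Via Zolotarev, sign(π_{78}) = (78|97) = -1.

-1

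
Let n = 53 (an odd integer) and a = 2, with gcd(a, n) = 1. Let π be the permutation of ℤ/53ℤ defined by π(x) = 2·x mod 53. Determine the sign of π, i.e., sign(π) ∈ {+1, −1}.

-1

Start at x=40: 40 → 27 → 1 → 2 → 4 → 8 → 16 → … (one orbit).
Cycle type of π: 52 + 1; total 2 cycles.
Σ(ℓ_i−1) = 53−2 = 51; sign = (−1)^51 = -1.
Zolotarev: (2|53) = -1, matching the cycle-count sign.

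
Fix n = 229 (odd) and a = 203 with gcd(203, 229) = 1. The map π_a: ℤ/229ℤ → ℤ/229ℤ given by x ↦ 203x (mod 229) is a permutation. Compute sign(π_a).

Orbit of 218 under x↦203x: [218, 57, 121, 60, 43, 27, 214]… (length divides ord_229(203)).
Cycle type of π: 19×12 + 1; total 13 cycles.
229 − 13 = 216 transpositions; sign(π) = (−1)^216 = +1.
The Jacobi symbol (203|229) = +1 (Zolotarev) agrees.

+1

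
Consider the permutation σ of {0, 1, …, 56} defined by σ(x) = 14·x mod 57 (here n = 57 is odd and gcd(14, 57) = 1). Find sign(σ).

Start at x=55: 55 → 29 → 7 → 41 → 4 → 56 → 43 → … (one orbit).
Decompose π into cycles: lengths [18, 18, 18, 2, 1] (5 cycles, including the fixed point 0).
sign(π) = (−1)^{n − #cycles} = (−1)^{57−5} = (−1)^52 = +1.

+1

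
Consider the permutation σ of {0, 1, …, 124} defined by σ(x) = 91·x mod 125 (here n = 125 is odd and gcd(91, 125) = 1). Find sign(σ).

Orbit of 51 under x↦91x: [51, 16, 81, 121, 11, 1, 91]… (length divides ord_125(91)).
Cycle lengths of π_91 on ℤ/125ℤ: [25, 25, 25, 25, 5, 5, 5, 5, 1, 1, 1, 1, 1]; 13 cycles in total.
sign(π) = (−1)^{n − #cycles} = (−1)^{125−13} = (−1)^112 = +1.

+1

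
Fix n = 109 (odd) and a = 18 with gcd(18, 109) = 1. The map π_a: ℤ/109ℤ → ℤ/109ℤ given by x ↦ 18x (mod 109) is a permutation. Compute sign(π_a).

Orbit of 70 under x↦18x: [70, 61, 8, 35, 85, 4, 72]… (length divides ord_109(18)).
π_18 has 2 disjoint cycles with lengths [108, 1] on {0,…,108}.
109 − 2 = 107 transpositions; sign(π) = (−1)^107 = -1.

-1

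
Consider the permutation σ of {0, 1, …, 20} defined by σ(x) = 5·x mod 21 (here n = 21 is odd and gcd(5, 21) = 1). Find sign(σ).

Start at x=20: 20 → 16 → 17 → 1 → 5 → 4 → 20 (one orbit).
Cycle lengths of π_5 on ℤ/21ℤ: [6, 6, 6, 2, 1]; 5 cycles in total.
With 5 cycles on 21 points, sign = (−1)^{21−5} = +1.
The Jacobi symbol (5|21) = +1 (Zolotarev) agrees.

+1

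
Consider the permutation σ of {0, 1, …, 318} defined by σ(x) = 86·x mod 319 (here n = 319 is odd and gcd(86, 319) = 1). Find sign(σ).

+1

Trace 1: π^k(1) = [1, 86, 59, 289, 291, 144, 262] for k=0..6.
π_86 has 45 disjoint cycles with lengths [10, 10, 10, 10, 10, 10, 10, 10, 10, 10, 10, 10, 10, 10, 10, 10, 10, 10, 10, 10, 10, 10, 10, 10, 10, 10, 10, 10, 5, 5, 2, 2, 2, 2, 2, 2, 2, 2, 2, 2, 2, 2, 2, 2, 1] on {0,…,318}.
Σ(ℓ_i−1) = 319−45 = 274; sign = (−1)^274 = +1.
(86|319)_J = +1 (Zolotarev's lemma cross-check).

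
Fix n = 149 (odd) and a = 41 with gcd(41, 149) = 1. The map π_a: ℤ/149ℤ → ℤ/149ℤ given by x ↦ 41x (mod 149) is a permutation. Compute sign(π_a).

-1

Trace 9: π^k(9) = [9, 71, 80, 2, 82, 84, 17] for k=0..6.
Cycle type of π: 148 + 1; total 2 cycles.
Σ(ℓ_i−1) = 149−2 = 147; sign = (−1)^147 = -1.
Zolotarev: (41|149) = -1, matching the cycle-count sign.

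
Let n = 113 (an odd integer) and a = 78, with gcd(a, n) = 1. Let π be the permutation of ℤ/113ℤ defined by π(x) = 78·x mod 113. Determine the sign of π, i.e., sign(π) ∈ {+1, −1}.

-1

Trace 112: π^k(112) = [112, 35, 18, 48, 15, 40, 69] for k=0..6.
8 cycles of lengths [16, 16, 16, 16, 16, 16, 16, 1].
Σ(ℓ_i−1) = 113−8 = 105; sign = (−1)^105 = -1.
The Jacobi symbol (78|113) = -1 (Zolotarev) agrees.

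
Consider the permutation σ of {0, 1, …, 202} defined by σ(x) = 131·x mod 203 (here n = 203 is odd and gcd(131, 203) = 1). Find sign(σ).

+1

Start at x=90: 90 → 16 → 66 → 120 → 89 → 88 → 160 → … (one orbit).
Decompose π into cycles: lengths [84, 84, 28, 6, 1] (5 cycles, including the fixed point 0).
n − c = 203 − 5 = 198; sign = (−1)^198 = +1.
Via Zolotarev, sign(π_{131}) = (131|203) = +1.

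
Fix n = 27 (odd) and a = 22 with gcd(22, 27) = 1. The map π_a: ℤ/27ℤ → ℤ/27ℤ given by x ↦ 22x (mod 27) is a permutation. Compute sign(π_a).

Trace 4: π^k(4) = [4, 7, 19, 13, 16, 1, 22] for k=0..6.
The orbit structure of x ↦ 22x mod 27: 7 orbits of sizes [9, 9, 3, 3, 1, 1, 1].
Σ(ℓ_i−1) = 27−7 = 20; sign = (−1)^20 = +1.

+1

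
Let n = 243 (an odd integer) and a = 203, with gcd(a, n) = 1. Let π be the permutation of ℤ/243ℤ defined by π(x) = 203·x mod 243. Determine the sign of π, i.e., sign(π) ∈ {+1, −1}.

Start at x=11: 11 → 46 → 104 → 214 → 188 → 13 → 209 → … (one orbit).
Decompose π into cycles: lengths [162, 54, 18, 6, 2, 1] (6 cycles, including the fixed point 0).
sign(π) = (−1)^{n − #cycles} = (−1)^{243−6} = (−1)^237 = -1.
Via Zolotarev, sign(π_{203}) = (203|243) = -1.

-1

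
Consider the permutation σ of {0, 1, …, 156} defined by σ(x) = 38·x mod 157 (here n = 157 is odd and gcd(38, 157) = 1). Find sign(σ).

-1

Start at x=8: 8 → 147 → 91 → 4 → 152 → 124 → 2 → … (one orbit).
Cycle type of π: 156 + 1; total 2 cycles.
Σ(ℓ_i−1) = 157−2 = 155; sign = (−1)^155 = -1.
Via Zolotarev, sign(π_{38}) = (38|157) = -1.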